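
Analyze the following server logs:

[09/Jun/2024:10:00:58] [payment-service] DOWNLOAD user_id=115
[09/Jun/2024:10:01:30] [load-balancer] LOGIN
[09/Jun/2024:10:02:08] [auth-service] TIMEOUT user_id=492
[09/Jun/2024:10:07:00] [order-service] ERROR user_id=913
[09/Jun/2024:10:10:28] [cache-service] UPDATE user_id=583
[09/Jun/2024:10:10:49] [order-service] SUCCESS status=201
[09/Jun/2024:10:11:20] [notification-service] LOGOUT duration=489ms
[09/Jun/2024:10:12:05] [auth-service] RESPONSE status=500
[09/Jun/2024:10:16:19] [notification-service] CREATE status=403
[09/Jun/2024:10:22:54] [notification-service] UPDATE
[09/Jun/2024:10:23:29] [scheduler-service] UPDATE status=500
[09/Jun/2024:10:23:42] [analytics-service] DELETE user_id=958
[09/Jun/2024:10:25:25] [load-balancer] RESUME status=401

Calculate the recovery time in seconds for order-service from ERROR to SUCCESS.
229

To calculate recovery time:

1. Find ERROR event for order-service: 09/Jun/2024:10:07:00
2. Find next SUCCESS event for order-service: 09/Jun/2024:10:10:49
3. Recovery time: 09/Jun/2024:10:10:49 - 09/Jun/2024:10:07:00 = 229 seconds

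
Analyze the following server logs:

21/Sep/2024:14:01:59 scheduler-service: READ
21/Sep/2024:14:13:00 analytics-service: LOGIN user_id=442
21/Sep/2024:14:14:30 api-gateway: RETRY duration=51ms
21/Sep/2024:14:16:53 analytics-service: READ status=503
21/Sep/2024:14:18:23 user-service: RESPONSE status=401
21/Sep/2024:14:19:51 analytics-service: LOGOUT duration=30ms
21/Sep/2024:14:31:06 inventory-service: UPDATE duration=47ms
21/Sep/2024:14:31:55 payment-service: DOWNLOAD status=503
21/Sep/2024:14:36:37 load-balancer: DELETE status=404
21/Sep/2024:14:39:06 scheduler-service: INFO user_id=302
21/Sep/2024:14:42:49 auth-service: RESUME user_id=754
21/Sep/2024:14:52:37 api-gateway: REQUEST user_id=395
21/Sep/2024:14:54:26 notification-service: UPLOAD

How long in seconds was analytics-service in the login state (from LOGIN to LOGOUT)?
411

To calculate state duration:

1. Find LOGIN event for analytics-service: 21/Sep/2024:14:13:00
2. Find LOGOUT event for analytics-service: 21/Sep/2024:14:19:51
3. Calculate duration: 21/Sep/2024:14:19:51 - 21/Sep/2024:14:13:00 = 411 seconds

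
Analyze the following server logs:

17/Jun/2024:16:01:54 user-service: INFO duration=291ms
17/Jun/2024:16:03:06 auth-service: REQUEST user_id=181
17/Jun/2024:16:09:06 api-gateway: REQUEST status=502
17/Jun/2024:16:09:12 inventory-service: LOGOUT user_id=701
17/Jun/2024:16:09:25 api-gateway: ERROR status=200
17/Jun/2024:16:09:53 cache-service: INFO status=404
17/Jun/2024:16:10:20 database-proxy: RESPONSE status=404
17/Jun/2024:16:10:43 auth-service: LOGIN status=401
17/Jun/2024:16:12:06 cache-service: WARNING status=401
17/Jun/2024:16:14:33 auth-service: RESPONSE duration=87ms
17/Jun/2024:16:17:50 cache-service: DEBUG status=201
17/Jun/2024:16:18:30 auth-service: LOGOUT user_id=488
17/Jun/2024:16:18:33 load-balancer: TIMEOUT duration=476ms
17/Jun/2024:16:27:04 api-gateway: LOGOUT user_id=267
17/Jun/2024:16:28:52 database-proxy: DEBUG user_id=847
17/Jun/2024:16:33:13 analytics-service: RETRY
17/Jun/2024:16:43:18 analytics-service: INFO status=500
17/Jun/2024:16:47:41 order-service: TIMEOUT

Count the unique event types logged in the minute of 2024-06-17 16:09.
4

To count unique event types:

1. Filter events in the minute starting at 2024-06-17 16:09
2. Extract event types from matching entries
3. Count unique types: 4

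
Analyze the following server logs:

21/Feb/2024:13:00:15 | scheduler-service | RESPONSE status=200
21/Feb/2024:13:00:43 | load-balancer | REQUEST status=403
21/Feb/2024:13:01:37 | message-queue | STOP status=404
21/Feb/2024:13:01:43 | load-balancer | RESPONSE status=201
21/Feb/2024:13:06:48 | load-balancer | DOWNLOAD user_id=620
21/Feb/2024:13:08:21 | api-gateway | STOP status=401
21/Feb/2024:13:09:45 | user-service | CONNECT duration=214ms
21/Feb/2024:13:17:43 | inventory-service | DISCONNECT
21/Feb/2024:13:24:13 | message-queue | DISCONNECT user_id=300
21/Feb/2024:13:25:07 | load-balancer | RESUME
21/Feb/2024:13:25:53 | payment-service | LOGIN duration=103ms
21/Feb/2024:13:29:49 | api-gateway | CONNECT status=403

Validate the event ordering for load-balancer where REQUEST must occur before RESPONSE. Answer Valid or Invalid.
Valid

To validate ordering:

1. Required order: REQUEST → RESPONSE
2. Rule: REQUEST must occur before RESPONSE
3. Check actual order of events for load-balancer
4. Result: Valid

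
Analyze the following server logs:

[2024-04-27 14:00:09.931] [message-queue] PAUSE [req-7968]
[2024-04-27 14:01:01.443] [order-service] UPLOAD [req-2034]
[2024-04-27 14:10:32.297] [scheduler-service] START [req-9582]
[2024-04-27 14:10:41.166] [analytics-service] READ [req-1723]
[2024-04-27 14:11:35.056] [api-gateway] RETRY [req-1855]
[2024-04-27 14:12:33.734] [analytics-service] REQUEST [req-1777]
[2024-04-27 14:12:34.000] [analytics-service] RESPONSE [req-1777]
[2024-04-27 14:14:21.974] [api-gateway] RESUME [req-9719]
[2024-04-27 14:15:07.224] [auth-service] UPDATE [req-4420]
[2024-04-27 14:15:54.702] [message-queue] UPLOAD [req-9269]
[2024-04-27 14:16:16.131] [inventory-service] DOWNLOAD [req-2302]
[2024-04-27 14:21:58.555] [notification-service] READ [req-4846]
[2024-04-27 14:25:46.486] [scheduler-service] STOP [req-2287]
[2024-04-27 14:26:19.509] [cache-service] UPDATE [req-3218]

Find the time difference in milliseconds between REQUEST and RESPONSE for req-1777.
266

To calculate latency:

1. Find REQUEST with id req-1777: 2024-04-27 14:12:33.734
2. Find RESPONSE with id req-1777: 2024-04-27 14:12:34.000
3. Latency: 2024-04-27 14:12:34.000 - 2024-04-27 14:12:33.734 = 266ms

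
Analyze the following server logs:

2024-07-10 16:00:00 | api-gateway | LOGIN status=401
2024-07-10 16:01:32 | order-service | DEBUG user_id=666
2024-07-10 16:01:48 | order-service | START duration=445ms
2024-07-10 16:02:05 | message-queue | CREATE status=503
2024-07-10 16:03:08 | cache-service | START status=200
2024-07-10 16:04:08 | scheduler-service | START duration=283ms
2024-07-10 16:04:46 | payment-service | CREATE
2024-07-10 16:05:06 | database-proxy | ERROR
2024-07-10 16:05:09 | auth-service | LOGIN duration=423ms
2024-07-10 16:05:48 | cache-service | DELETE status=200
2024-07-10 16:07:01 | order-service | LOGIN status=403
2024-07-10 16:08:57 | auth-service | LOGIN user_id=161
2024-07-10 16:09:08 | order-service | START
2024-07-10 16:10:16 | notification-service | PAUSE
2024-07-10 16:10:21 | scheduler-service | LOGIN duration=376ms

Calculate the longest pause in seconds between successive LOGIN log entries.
309

To find the longest gap:

1. Extract all LOGIN events in chronological order
2. Calculate time differences between consecutive events
3. Find the maximum difference
4. Longest gap: 309 seconds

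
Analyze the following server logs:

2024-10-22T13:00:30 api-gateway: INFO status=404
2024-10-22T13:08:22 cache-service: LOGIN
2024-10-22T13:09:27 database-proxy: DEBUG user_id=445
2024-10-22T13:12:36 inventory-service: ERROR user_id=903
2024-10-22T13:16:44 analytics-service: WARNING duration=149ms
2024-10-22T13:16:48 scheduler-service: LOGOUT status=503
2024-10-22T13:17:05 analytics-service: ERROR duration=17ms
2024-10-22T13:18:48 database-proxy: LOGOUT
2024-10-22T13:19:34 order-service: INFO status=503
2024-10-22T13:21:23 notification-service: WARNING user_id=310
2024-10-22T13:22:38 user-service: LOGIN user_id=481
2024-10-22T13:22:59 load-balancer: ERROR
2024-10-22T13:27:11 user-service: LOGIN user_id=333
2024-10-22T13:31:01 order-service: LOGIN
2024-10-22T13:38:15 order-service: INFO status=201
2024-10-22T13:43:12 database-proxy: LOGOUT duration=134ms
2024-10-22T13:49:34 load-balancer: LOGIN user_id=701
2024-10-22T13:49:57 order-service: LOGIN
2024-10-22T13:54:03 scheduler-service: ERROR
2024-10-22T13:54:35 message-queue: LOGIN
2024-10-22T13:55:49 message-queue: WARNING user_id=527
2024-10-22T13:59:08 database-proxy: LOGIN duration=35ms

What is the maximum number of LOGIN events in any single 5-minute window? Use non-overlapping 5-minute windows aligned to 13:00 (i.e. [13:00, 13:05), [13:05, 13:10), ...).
2

To find the burst window:

1. Divide the log period into non-overlapping 5-minute windows starting at 13:00
2. Count LOGIN events in each window
3. Find the window with maximum count
4. Maximum events in a window: 2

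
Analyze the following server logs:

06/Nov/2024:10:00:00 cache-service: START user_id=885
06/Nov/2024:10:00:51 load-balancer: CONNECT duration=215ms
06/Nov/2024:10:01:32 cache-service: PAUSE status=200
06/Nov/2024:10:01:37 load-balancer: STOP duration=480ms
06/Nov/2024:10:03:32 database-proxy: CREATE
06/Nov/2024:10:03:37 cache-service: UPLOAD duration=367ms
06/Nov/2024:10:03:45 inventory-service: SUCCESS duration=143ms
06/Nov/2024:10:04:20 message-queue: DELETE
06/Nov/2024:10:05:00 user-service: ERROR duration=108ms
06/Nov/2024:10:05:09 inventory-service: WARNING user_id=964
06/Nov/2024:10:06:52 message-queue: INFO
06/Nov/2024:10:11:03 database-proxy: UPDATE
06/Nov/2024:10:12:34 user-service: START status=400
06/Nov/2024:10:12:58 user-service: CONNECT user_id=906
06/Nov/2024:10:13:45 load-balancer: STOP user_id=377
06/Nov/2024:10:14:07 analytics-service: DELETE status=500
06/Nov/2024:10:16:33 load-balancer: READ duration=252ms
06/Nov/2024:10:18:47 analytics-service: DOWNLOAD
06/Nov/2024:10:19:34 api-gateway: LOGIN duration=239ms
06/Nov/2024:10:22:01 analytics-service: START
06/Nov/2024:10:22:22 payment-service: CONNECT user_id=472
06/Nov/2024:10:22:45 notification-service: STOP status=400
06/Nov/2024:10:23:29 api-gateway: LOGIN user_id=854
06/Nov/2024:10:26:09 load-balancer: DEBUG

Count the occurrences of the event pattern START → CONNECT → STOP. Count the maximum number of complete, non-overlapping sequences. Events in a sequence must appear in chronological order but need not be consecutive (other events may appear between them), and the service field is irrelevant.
3

To count sequences:

1. Look for pattern: START → CONNECT → STOP
2. Greedily scan the log in chronological order, matching each sequence element in turn (ignoring service)
3. Each time the full pattern completes, increment the count and restart matching from the next event
4. Complete non-overlapping sequences found: 3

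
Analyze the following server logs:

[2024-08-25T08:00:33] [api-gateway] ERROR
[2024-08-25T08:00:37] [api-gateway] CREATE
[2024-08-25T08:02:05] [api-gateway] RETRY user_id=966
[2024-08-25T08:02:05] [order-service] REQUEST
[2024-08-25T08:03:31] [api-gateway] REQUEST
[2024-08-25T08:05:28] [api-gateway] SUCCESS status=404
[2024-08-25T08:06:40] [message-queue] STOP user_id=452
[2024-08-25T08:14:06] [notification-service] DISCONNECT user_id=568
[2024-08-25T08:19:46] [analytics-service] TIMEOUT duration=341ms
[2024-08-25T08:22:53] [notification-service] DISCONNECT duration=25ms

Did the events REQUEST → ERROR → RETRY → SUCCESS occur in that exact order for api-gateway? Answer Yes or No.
No

To verify sequence order:

1. Find all events in sequence REQUEST → ERROR → RETRY → SUCCESS for api-gateway
2. Extract their timestamps
3. Check if timestamps are in ascending order
4. Result: No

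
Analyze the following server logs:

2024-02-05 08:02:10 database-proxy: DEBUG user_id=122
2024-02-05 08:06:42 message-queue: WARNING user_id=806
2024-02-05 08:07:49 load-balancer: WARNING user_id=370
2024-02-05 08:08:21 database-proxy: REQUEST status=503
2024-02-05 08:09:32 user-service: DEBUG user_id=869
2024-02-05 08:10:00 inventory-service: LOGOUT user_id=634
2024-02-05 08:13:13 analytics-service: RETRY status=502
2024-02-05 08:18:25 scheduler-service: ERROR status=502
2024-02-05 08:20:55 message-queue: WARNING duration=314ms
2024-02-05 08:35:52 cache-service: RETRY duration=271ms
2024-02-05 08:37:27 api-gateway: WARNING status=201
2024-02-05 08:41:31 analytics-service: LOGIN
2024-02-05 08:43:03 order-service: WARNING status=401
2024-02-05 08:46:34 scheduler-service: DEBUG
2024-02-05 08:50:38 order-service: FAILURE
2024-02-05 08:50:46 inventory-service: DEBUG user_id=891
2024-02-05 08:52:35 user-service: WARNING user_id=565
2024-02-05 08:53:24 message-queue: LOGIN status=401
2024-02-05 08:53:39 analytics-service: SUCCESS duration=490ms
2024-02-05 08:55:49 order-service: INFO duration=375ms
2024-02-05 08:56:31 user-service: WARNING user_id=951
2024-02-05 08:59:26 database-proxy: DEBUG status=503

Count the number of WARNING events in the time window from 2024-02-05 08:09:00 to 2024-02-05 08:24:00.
1

To count events in the time window:

1. Window boundaries: 2024-02-05 08:09:00 to 2024-02-05 08:24:00
2. Filter for WARNING events within this window
3. Count matching events: 1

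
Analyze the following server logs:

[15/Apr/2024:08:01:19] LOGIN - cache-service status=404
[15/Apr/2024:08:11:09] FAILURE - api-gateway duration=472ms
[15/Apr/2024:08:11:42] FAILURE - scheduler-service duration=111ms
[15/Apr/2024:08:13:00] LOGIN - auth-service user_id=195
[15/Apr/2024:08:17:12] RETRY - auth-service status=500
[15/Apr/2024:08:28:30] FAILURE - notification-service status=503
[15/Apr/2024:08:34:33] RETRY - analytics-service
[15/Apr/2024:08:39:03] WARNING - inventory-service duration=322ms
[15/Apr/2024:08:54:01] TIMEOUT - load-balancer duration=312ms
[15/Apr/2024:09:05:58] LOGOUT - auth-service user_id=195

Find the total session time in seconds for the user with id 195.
3178

To calculate session duration:

1. Find LOGIN event for user_id=195: 15/Apr/2024:08:13:00
2. Find LOGOUT event for user_id=195: 15/Apr/2024:09:05:58
3. Session duration: 15/Apr/2024:09:05:58 - 15/Apr/2024:08:13:00 = 3178 seconds (52 minutes)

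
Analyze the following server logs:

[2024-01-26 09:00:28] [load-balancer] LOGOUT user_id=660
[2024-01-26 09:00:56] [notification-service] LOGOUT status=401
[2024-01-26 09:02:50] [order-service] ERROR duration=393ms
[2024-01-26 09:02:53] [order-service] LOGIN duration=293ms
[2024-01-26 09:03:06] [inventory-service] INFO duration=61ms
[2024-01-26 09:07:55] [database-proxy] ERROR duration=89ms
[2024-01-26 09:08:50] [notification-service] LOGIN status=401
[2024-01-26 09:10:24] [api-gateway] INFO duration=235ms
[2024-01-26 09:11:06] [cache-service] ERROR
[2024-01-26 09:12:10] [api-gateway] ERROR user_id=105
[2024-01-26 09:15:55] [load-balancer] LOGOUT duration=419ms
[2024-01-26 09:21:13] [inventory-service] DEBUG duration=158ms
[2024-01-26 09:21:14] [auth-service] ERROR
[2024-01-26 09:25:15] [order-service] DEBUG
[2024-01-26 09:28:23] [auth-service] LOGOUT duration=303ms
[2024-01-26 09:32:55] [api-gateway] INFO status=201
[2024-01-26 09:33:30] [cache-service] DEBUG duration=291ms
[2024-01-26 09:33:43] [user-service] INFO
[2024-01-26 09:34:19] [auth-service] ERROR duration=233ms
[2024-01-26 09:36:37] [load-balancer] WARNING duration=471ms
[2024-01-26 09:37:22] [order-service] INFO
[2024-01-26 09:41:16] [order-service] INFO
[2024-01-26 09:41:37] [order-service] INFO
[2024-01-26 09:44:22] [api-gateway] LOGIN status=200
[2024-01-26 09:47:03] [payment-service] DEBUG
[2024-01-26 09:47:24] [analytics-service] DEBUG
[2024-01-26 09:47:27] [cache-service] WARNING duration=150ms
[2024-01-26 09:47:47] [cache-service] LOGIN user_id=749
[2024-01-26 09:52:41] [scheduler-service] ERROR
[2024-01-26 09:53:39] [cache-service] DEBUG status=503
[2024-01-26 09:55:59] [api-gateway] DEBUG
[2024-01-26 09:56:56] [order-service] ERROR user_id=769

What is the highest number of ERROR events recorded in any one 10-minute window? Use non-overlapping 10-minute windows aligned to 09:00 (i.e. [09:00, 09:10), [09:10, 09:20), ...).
2

To find the burst window:

1. Divide the log period into non-overlapping 10-minute windows starting at 09:00
2. Count ERROR events in each window
3. Find the window with maximum count
4. Maximum events in a window: 2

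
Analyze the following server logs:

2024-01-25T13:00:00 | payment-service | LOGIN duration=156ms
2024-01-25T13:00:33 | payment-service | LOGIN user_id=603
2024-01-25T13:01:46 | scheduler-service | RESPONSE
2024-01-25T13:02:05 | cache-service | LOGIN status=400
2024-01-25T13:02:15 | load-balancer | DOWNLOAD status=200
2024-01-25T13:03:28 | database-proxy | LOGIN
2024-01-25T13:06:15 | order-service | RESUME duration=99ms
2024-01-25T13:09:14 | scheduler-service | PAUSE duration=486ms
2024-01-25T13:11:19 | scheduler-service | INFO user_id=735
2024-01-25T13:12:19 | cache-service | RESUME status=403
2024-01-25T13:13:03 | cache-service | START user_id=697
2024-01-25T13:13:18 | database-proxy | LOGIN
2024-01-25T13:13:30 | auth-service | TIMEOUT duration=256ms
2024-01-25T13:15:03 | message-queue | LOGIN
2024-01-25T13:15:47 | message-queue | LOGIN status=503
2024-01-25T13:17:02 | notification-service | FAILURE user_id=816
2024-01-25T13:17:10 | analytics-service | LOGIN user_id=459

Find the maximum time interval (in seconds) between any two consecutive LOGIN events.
590

To find the longest gap:

1. Extract all LOGIN events in chronological order
2. Calculate time differences between consecutive events
3. Find the maximum difference
4. Longest gap: 590 seconds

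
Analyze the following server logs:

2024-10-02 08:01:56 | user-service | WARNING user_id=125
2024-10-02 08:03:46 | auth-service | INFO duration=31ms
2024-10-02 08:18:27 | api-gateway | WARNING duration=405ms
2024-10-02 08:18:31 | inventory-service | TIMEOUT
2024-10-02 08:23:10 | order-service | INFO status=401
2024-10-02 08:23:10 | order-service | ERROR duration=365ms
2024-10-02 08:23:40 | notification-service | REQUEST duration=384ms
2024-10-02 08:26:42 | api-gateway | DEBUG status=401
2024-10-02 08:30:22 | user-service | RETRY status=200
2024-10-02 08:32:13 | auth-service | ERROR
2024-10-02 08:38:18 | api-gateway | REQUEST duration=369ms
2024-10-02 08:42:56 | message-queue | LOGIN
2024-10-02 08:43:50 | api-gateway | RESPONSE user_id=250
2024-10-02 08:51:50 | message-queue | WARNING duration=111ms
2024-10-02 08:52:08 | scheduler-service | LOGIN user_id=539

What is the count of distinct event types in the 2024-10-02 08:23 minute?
3

To count unique event types:

1. Filter events in the minute starting at 2024-10-02 08:23
2. Extract event types from matching entries
3. Count unique types: 3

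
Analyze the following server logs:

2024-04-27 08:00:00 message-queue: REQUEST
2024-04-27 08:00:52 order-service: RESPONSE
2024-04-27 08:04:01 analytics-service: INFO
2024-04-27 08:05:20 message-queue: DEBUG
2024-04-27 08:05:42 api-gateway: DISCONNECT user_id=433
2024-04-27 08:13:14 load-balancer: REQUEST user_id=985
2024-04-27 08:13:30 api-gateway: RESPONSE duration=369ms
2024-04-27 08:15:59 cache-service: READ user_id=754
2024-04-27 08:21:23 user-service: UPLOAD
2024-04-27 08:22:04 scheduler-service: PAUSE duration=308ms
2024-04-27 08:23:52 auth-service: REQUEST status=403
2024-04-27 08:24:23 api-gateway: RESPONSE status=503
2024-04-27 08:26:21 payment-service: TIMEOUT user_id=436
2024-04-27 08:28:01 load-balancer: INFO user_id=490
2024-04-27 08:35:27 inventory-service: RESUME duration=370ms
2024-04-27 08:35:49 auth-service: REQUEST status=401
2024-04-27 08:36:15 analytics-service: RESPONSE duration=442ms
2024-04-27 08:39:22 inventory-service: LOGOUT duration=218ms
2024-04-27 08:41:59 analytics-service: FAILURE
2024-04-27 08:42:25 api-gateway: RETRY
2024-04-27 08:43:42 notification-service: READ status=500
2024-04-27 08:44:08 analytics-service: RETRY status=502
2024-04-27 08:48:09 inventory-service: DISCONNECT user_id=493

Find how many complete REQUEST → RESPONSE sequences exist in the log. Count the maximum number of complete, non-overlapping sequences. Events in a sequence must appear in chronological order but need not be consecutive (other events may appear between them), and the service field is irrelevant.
4

To count sequences:

1. Look for pattern: REQUEST → RESPONSE
2. Greedily scan the log in chronological order, matching each sequence element in turn (ignoring service)
3. Each time the full pattern completes, increment the count and restart matching from the next event
4. Complete non-overlapping sequences found: 4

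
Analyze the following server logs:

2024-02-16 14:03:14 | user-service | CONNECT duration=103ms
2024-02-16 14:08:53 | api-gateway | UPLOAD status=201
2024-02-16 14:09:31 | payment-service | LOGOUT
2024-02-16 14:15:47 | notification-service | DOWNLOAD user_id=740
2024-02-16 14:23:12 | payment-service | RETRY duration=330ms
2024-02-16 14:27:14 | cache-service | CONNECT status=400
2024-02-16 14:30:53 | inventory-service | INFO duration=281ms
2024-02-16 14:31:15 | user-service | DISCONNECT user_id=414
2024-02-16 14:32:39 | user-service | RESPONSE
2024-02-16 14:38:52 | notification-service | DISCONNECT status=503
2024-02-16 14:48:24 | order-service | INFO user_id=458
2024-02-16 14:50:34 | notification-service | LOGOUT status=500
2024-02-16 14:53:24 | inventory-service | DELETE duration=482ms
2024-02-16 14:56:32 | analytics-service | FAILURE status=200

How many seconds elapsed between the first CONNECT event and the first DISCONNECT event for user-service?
1681

To find the time between events:

1. Locate the first CONNECT event for user-service: 2024-02-16 14:03:14
2. Locate the first DISCONNECT event for user-service: 2024-02-16 14:31:15
3. Calculate the difference: 2024-02-16 14:31:15 - 2024-02-16 14:03:14 = 1681 seconds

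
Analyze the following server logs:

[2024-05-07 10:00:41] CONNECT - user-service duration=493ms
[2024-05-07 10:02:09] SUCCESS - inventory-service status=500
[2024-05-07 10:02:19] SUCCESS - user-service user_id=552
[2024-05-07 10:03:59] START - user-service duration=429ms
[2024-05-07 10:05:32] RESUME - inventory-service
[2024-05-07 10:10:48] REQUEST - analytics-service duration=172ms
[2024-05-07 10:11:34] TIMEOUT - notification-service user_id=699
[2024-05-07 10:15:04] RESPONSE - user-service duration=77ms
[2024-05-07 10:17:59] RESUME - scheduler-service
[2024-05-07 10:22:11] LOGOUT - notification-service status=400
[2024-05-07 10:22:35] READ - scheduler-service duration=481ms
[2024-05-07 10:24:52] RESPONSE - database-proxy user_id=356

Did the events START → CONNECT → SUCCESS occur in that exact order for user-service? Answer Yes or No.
No

To verify sequence order:

1. Find all events in sequence START → CONNECT → SUCCESS for user-service
2. Extract their timestamps
3. Check if timestamps are in ascending order
4. Result: No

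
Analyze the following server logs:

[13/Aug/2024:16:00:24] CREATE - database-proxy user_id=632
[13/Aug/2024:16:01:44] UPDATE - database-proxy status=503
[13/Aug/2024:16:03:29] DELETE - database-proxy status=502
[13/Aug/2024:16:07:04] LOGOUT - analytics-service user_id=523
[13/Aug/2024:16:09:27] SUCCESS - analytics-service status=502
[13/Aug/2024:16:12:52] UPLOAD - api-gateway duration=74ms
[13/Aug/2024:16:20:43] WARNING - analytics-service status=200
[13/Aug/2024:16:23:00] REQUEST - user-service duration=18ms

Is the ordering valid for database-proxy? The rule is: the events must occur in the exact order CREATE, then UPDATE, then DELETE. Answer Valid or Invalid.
Valid

To validate ordering:

1. Required order: CREATE → UPDATE → DELETE
2. Rule: the events must occur in the exact order CREATE, then UPDATE, then DELETE
3. Check actual order of events for database-proxy
4. Result: Valid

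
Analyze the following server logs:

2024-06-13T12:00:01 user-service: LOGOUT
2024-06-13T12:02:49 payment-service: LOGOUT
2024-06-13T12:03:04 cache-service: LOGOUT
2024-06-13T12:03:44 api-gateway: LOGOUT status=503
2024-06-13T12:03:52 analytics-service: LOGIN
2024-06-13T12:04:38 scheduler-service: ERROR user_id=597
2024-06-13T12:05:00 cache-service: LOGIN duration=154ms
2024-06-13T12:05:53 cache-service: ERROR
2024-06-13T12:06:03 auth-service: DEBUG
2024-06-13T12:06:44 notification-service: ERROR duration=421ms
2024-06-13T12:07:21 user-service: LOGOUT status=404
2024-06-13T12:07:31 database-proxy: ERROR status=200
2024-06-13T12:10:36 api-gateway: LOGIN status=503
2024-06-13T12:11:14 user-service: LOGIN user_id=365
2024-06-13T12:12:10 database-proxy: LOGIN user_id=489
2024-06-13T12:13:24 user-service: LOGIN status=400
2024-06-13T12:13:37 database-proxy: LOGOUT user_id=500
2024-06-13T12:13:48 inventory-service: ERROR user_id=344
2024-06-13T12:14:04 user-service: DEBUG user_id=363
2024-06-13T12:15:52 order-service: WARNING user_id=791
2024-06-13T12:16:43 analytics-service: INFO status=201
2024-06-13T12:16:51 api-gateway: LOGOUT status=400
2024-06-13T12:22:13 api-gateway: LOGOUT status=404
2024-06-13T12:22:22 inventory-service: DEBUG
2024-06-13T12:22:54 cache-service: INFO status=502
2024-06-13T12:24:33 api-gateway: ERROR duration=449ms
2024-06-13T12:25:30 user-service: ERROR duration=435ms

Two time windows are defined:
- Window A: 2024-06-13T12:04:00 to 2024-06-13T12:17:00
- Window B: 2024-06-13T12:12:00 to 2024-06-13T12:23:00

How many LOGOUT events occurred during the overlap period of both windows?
2

To find overlap events:

1. Window A: 2024-06-13T12:04:00 to 2024-06-13T12:17:00
2. Window B: 2024-06-13T12:12:00 to 2024-06-13T12:23:00
3. Overlap period: 2024-06-13T12:12:00 to 2024-06-13T12:17:00
4. Count LOGOUT events in overlap: 2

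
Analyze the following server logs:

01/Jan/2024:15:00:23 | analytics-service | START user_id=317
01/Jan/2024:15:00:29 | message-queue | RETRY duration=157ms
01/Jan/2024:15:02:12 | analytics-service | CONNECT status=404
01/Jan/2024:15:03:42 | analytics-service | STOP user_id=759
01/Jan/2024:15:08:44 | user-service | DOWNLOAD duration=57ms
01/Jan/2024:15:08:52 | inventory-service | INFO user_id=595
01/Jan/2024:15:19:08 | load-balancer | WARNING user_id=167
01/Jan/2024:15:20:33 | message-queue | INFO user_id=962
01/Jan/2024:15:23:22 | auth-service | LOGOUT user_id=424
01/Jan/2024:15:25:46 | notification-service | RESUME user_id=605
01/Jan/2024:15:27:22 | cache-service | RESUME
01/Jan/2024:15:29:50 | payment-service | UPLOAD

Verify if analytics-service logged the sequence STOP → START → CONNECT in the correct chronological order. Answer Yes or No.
No

To verify sequence order:

1. Find all events in sequence STOP → START → CONNECT for analytics-service
2. Extract their timestamps
3. Check if timestamps are in ascending order
4. Result: No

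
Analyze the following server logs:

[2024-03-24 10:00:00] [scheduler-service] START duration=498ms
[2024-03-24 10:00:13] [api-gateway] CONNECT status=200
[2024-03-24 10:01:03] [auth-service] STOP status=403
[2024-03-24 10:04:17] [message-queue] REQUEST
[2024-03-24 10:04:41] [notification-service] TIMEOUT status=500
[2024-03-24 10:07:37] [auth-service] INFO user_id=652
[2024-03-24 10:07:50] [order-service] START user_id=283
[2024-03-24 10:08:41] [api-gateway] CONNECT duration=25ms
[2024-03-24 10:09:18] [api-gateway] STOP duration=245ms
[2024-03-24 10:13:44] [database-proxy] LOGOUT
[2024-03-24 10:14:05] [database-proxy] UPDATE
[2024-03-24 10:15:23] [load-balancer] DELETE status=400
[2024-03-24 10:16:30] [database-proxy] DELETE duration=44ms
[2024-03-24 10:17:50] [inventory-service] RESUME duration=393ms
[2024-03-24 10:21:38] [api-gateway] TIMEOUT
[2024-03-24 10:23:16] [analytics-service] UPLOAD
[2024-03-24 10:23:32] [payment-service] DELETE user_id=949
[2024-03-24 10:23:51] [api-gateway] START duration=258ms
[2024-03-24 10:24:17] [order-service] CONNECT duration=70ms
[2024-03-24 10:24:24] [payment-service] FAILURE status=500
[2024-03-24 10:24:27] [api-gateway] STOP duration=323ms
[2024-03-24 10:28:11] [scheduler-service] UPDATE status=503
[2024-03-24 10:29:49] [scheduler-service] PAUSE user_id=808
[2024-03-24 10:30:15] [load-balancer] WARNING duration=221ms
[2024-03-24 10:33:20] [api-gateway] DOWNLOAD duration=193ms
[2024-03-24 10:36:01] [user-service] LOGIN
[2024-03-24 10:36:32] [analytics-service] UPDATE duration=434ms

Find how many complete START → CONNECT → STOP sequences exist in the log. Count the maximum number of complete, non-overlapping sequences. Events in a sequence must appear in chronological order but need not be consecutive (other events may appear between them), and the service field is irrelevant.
3

To count sequences:

1. Look for pattern: START → CONNECT → STOP
2. Greedily scan the log in chronological order, matching each sequence element in turn (ignoring service)
3. Each time the full pattern completes, increment the count and restart matching from the next event
4. Complete non-overlapping sequences found: 3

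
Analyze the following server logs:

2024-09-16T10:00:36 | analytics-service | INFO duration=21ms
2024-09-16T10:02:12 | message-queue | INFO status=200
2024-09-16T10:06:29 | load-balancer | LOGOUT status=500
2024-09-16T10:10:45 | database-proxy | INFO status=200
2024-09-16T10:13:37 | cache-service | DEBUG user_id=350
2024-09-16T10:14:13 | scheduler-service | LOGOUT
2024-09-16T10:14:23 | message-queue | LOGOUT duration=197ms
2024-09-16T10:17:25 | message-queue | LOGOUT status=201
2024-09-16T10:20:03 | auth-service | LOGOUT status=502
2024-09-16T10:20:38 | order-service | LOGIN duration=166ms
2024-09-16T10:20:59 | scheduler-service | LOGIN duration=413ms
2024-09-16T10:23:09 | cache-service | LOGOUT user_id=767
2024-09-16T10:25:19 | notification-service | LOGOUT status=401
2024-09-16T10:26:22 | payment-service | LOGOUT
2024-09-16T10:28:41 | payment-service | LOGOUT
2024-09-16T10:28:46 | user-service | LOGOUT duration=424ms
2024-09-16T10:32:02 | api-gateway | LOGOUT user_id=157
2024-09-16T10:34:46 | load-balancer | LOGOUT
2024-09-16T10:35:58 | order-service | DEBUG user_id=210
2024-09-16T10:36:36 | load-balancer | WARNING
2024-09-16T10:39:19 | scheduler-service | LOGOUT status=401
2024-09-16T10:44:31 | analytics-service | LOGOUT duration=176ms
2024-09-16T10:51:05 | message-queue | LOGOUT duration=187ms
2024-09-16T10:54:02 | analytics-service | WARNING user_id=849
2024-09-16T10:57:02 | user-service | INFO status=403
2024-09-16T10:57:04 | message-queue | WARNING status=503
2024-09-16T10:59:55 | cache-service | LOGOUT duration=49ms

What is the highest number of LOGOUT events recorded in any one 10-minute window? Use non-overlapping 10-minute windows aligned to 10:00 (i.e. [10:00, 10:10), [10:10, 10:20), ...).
6

To find the burst window:

1. Divide the log period into non-overlapping 10-minute windows starting at 10:00
2. Count LOGOUT events in each window
3. Find the window with maximum count
4. Maximum events in a window: 6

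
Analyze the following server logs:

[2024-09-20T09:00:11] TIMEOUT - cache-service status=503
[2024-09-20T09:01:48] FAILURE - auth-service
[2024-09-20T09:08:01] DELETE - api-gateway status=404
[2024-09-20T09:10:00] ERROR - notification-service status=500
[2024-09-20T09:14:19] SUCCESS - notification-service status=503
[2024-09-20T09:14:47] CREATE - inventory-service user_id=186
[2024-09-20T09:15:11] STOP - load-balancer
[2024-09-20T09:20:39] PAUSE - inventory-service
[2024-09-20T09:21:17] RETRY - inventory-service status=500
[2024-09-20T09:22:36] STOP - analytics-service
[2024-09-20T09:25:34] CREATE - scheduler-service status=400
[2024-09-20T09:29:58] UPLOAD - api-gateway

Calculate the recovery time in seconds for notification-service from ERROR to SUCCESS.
259

To calculate recovery time:

1. Find ERROR event for notification-service: 2024-09-20T09:10:00
2. Find next SUCCESS event for notification-service: 2024-09-20T09:14:19
3. Recovery time: 2024-09-20T09:14:19 - 2024-09-20T09:10:00 = 259 seconds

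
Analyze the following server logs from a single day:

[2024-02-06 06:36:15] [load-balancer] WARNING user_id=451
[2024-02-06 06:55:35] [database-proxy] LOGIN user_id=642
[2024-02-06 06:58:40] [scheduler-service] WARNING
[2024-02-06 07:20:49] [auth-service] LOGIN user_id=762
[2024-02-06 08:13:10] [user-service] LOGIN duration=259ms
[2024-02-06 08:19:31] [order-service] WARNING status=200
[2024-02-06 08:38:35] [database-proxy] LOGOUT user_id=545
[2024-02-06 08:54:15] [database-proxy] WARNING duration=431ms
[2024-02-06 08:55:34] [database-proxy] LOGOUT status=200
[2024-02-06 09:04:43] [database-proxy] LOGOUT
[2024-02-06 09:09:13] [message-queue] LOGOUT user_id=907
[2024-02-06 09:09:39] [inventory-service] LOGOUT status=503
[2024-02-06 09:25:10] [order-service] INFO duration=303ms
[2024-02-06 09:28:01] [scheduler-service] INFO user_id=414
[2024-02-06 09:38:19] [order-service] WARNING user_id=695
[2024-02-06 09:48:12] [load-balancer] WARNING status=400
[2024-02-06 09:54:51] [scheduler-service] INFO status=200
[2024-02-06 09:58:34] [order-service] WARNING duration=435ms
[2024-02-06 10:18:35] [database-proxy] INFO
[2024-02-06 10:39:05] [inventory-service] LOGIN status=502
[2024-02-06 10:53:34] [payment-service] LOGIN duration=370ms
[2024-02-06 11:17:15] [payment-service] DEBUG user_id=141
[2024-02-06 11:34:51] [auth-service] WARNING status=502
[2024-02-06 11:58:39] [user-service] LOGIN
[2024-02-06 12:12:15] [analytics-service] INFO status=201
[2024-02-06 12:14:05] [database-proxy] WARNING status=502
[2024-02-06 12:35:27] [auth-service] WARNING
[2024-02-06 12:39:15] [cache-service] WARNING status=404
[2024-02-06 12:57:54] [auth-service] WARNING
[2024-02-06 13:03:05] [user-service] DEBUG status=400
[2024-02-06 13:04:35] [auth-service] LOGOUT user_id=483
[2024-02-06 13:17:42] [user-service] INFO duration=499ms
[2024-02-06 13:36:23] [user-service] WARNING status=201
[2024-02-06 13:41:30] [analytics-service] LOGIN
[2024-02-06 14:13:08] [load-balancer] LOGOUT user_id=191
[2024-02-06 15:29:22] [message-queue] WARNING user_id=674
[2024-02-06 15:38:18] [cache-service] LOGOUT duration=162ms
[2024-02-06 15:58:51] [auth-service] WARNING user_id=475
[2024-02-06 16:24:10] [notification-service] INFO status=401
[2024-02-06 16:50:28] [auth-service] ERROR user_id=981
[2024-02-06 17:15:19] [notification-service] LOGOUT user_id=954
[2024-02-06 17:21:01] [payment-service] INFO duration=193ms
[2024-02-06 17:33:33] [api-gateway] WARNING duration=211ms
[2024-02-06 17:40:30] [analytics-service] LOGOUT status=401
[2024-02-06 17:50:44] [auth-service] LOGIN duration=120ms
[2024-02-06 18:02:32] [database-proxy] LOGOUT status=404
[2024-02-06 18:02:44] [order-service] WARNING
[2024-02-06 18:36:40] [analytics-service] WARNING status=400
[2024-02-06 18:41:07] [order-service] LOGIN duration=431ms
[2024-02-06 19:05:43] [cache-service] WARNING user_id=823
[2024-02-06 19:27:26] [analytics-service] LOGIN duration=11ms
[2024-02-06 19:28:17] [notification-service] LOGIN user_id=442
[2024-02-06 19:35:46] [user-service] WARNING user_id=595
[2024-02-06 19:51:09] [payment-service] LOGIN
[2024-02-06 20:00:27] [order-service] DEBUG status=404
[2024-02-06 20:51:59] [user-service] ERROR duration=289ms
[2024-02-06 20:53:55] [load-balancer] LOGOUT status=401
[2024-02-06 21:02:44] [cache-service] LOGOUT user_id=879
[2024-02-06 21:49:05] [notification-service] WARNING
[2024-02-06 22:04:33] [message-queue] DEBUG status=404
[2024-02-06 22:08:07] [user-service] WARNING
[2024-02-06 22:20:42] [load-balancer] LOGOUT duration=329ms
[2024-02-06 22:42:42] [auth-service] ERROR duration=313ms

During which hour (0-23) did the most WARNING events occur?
12

To find the peak hour:

1. Group all WARNING events by hour
2. Count events in each hour
3. Find hour with maximum count
4. Peak hour: 12 (with 4 events)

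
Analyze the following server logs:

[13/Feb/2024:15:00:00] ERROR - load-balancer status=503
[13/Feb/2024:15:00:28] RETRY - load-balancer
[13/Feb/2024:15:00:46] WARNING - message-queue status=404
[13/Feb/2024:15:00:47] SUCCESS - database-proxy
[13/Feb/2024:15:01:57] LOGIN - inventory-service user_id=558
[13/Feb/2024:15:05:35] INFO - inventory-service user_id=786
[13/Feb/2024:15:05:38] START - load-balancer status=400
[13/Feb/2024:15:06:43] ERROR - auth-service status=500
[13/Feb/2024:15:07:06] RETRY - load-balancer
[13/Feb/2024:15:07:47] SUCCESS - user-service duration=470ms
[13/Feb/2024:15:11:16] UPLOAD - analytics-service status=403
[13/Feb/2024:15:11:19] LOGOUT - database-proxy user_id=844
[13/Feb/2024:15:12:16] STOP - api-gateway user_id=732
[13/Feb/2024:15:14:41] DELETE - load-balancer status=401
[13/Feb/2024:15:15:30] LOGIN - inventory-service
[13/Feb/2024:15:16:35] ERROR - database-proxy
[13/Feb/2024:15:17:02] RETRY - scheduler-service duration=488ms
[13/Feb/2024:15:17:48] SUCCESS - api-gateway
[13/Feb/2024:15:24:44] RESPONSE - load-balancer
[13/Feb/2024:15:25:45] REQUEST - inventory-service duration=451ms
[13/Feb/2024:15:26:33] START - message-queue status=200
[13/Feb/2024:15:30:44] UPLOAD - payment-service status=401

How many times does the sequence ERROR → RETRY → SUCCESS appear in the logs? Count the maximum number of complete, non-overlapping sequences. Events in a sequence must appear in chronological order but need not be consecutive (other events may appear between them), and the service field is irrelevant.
3

To count sequences:

1. Look for pattern: ERROR → RETRY → SUCCESS
2. Greedily scan the log in chronological order, matching each sequence element in turn (ignoring service)
3. Each time the full pattern completes, increment the count and restart matching from the next event
4. Complete non-overlapping sequences found: 3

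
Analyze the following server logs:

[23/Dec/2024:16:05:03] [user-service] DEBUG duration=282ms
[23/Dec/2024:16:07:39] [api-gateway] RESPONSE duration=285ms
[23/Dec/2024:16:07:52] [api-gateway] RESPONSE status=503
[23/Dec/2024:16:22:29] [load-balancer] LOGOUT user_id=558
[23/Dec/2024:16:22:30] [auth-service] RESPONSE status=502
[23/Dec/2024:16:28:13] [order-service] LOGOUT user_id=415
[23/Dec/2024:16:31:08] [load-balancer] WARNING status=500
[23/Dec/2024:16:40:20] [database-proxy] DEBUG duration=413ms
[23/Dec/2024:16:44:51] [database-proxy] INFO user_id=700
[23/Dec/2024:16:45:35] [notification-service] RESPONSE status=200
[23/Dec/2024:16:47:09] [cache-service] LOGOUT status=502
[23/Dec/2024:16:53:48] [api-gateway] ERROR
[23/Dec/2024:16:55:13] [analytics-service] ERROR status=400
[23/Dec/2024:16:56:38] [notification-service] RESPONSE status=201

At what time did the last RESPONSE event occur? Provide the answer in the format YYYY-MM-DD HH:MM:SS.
2024-12-23 16:56:38

To find the last event:

1. Filter for all RESPONSE events
2. Sort by timestamp
3. Select the last one
4. Timestamp: 2024-12-23 16:56:38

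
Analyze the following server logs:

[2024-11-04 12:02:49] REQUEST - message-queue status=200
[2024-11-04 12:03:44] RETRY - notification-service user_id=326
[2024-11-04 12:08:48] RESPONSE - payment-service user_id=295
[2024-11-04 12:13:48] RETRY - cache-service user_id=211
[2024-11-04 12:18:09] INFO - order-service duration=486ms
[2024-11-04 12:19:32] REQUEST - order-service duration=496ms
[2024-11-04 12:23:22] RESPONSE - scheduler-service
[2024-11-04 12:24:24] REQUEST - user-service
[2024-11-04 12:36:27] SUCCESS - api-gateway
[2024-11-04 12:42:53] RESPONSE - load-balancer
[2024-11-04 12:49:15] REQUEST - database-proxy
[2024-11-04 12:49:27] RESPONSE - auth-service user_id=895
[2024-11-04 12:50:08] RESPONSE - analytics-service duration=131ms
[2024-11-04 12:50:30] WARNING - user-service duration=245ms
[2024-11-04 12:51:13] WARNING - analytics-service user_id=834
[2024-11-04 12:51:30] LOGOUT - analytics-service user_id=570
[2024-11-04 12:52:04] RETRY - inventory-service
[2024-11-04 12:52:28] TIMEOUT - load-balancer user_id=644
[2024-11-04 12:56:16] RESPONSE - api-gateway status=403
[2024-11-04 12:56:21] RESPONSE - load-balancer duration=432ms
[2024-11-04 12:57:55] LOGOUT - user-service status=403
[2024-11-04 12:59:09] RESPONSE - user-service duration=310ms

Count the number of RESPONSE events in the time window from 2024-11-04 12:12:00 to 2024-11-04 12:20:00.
0

To count events in the time window:

1. Window boundaries: 2024-11-04 12:12:00 to 2024-11-04 12:20:00
2. Filter for RESPONSE events within this window
3. Count matching events: 0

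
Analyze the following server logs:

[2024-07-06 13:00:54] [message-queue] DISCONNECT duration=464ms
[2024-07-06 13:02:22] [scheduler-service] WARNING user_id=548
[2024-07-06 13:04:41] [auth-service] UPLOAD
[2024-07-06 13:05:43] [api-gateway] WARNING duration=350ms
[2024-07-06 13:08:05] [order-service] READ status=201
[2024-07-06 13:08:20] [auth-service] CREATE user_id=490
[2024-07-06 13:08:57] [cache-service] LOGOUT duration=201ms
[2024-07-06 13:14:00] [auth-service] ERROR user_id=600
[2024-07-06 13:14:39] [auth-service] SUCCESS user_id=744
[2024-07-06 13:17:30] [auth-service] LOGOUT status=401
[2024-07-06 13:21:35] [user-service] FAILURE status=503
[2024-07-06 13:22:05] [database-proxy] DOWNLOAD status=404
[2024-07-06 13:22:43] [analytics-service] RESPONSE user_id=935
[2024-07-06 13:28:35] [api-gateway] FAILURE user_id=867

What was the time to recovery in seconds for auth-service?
39

To calculate recovery time:

1. Find ERROR event for auth-service: 2024-07-06 13:14:00
2. Find next SUCCESS event for auth-service: 2024-07-06 13:14:39
3. Recovery time: 2024-07-06 13:14:39 - 2024-07-06 13:14:00 = 39 seconds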